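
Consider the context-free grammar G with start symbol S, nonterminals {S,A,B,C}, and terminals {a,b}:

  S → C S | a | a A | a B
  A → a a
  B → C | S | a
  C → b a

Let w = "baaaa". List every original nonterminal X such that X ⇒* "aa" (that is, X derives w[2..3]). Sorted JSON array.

Convert to CNF:
  S -> C S | T0 A | T0 B | a
  A -> T0 T0
  B -> C S | T0 A | T0 B | T1 T0 | a
  C -> T1 T0
  T0 -> a
  T1 -> b

Fill CYK table bottom-up (cells [i..j] with 2 ≤ i ≤ j ≤ 3 only):
  T[2,2] 'a' = {B,S,T0}  orig:{B,S}
  T[3,3] 'a' = {B,S,T0}  orig:{B,S}
  T[2,3] 'aa' = {A,B,S}

Original NTs in T[2,3] deriving "aa": ["A", "B", "S"]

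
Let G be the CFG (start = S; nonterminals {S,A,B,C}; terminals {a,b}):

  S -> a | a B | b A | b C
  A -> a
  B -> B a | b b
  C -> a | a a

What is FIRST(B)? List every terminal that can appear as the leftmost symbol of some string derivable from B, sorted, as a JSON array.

FIRST sets, iterate to fixpoint:
[1]
  A via A→a: +{a}
  B via B→b b: +{b}
  C via C→a: +{a}
  S via S→a: +{a}
  S via S→b A: +{b}
  S: {a,b}  A: {a}  B: {b}  C: {a}
[2] (stable)
  S: {a,b}  A: {a}  B: {b}  C: {a}

FIRST(B) = ["b"]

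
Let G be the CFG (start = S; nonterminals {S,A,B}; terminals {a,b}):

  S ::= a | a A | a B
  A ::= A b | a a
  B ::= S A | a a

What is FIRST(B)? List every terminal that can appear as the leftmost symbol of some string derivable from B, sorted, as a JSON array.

Compute FIRST by fixpoint:
pass 1:
  A via A→a a: +{a}
  B via B→a a: +{a}
  S via S→a: +{a}
  FIRST(S)={a}  FIRST(A)={a}  FIRST(B)={a}
pass 2: (no change)
  FIRST(S)={a}  FIRST(A)={a}  FIRST(B)={a}

FIRST(B) = ["a"]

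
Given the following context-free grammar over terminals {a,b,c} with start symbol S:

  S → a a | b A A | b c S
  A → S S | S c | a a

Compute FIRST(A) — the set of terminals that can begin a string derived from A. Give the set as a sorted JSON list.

FIRST sets, iterate to fixpoint:
round 1:
  A via A→a a: +{a}
  S via S→a a: +{a}
  S via S→b A A: +{b}
  S: {a,b}  A: {a}
round 2:
  A via A→S S: +{b}
  S: {a,b}  A: {a,b}
round 3: — fixpoint
  S: {a,b}  A: {a,b}

FIRST(A) = ["a", "b"]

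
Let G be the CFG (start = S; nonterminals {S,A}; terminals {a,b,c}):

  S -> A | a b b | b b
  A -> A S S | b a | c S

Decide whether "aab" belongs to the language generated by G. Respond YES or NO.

Convert to CNF:
  S -> A X4 | T0 T0 | T0 T1 | T1 X5 | T2 S
  A -> A X3 | T0 T1 | T2 S
  T0 -> b
  T1 -> a
  T2 -> c
  X3 -> S S
  X4 -> S S
  X5 -> T0 T0

Fill CYK table bottom-up:
  T[0,0] 'a' = {T1}  orig:{}
  T[1,1] 'a' = {T1}  orig:{}
  T[2,2] 'b' = {T0}  orig:{}
  T[0,1] 'aa' = ∅
  T[1,2] 'ab' = ∅
  T[0,2] 'aab' = ∅

S ∉ T[0,2] ⇒ NO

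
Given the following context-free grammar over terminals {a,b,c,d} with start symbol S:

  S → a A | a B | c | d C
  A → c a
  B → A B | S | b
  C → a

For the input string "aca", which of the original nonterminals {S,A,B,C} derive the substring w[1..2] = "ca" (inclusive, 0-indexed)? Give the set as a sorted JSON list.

Convert to CNF:
  S -> T1 A | T1 B | T2 C | c
  A -> T0 T1
  B -> A B | T1 A | T1 B | T2 C | b | c
  C -> a
  T0 -> c
  T1 -> a
  T2 -> d

Fill CYK table bottom-up, restricted to cells inside w[1..2]:
  cell(1,1) c: {B,S,T0}  orig:{B,S}
  cell(2,2) a: {C,T1}  orig:{C}
  cell(1,2) ca: {A}

Original NTs in T[1,2] deriving "ca": ["A"]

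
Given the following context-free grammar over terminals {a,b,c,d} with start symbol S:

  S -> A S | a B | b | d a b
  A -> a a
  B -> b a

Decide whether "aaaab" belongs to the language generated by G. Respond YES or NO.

CNF form of G:
  S -> A S | T0 B | T2 X3 | b
  A -> T0 T0
  B -> T1 T0
  T0 -> a
  T1 -> b
  T2 -> d
  X3 -> T0 T1

Fill CYK table bottom-up:
  cell(0,0) a: {T0}  orig:{}
  cell(1,1) a: {T0}  orig:{}
  cell(2,2) a: {T0}  orig:{}
  cell(3,3) a: {T0}  orig:{}
  cell(4,4) b: {S,T1}  orig:{S}
  cell(0,1) aa: {A}
  cell(1,2) aa: {A}
  cell(2,3) aa: {A}
  cell(3,4) ab: {X3}  orig:{}
  cell(0,2) aaa: ∅
  cell(1,3) aaa: ∅
  cell(2,4) aab: {S}
  cell(0,3) aaaa: ∅
  cell(1,4) aaab: ∅
  cell(0,4) aaaab: {S}

S ∈ T[0,4] ⇒ YES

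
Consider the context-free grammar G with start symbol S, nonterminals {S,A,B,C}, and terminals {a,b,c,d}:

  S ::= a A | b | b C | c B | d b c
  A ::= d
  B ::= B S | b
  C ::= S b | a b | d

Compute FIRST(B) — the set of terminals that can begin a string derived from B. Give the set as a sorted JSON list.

FIRST iteration:
iter 1:
  A via A→d: +{d}
  B via B→b: +{b}
  C via C→a b: +{a}
  C via C→d: +{d}
  S via S→a A: +{a}
  S via S→b: +{b}
  S via S→c B: +{c}
  S via S→d b c: +{d}
  S: {a,b,c,d}  A: {d}  B: {b}  C: {a,d}
iter 2:
  C via C→S b: +{b,c}
  S: {a,b,c,d}  A: {d}  B: {b}  C: {a,b,c,d}
iter 3: (no change)
  S: {a,b,c,d}  A: {d}  B: {b}  C: {a,b,c,d}

FIRST(B) = ["b"]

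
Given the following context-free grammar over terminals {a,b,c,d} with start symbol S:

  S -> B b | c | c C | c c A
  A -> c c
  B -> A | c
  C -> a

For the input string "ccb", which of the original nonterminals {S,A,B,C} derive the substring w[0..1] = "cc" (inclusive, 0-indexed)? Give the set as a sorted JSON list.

CNF form of G:
  S -> B T1 | T0 C | T0 X2 | c
  A -> T0 T0
  B -> T0 T0 | c
  C -> a
  T0 -> c
  T1 -> b
  X2 -> T0 A

CYK table (by increasing span) (cells [i..j] with 0 ≤ i ≤ j ≤ 1 only):
  [0..0]={B,S,T0}  "c"  orig:{B,S}
  [1..1]={B,S,T0}  "c"  orig:{B,S}
  [0..1]={A,B}  "cc"

Original NTs in T[0,1] deriving "cc": ["A", "B"]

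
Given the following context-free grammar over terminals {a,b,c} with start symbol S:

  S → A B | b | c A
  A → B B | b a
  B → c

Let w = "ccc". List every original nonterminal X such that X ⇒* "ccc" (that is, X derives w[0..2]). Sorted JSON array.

Convert to CNF:
  S -> A B | T2 A | b
  A -> B B | T0 T1
  B -> c
  T0 -> b
  T1 -> a
  T2 -> c

CYK fill — only the sub-triangle for w[0..2]:
  [0..0]={B,T2}  "c"  orig:{B}
  [1..1]={B,T2}  "c"  orig:{B}
  [2..2]={B,T2}  "c"  orig:{B}
  [0..1]={A}  "cc"
  [1..2]={A}  "cc"
  [0..2]={S}  "ccc"

Original NTs in T[0,2] deriving "ccc": ["S"]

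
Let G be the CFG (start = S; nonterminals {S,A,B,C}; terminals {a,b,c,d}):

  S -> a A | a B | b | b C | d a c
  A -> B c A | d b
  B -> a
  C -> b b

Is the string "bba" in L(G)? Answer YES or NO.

Convert to CNF:
  S -> T1 X5 | T2 C | T3 A | T3 B | b
  A -> B X4 | T1 T2
  B -> a
  C -> T2 T2
  T0 -> c
  T1 -> d
  T2 -> b
  T3 -> a
  X4 -> T0 A
  X5 -> T3 T0

CYK table (by increasing span):
  [0..0]={S,T2}  "b"  orig:{S}
  [1..1]={S,T2}  "b"  orig:{S}
  [2..2]={B,T3}  "a"  orig:{B}
  [0..1]={C}  "bb"
  [1..2]=∅  "ba"
  [0..2]=∅  "bba"

S ∉ T[0,2] ⇒ NO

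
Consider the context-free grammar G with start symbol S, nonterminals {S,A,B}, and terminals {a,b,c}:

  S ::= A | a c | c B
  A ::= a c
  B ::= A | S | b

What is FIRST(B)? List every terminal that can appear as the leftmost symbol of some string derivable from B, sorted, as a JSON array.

FIRST iteration:
iter 1:
  A via A→a c: +{a}
  B via B→A: +{a}
  B via B→b: +{b}
  S via S→A: +{a}
  S via S→c B: +{c}
  S: {a,c}  A: {a}  B: {a,b}
iter 2:
  B via B→S: +{c}
  S: {a,c}  A: {a}  B: {a,b,c}
iter 3: (no change)
  S: {a,c}  A: {a}  B: {a,b,c}

FIRST(B) = ["a", "b", "c"]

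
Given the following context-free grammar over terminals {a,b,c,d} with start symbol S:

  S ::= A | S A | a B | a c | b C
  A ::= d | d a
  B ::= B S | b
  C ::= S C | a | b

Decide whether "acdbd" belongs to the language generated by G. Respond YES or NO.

CNF form of G:
  S -> S A | T0 T1 | T1 B | T1 T2 | T3 C | d
  A -> T0 T1 | d
  B -> B S | b
  C -> S C | a | b
  T0 -> d
  T1 -> a
  T2 -> c
  T3 -> b

CYK table (by increasing span):
  T[0,0] 'a' = {C,T1}  orig:{C}
  T[1,1] 'c' = {T2}  orig:{}
  T[2,2] 'd' = {A,S,T0}  orig:{A,S}
  T[3,3] 'b' = {B,C,T3}  orig:{B,C}
  T[4,4] 'd' = {A,S,T0}  orig:{A,S}
  T[0,1] 'ac' = {S}
  T[1,2] 'cd' = ∅
  T[2,3] 'db' = {C}
  T[3,4] 'bd' = {B}
  T[0,2] 'acd' = {S}
  T[1,3] 'cdb' = ∅
  T[2,4] 'dbd' = ∅
  T[0,3] 'acdb' = {C}
  T[1,4] 'cdbd' = ∅
  T[0,4] 'acdbd' = ∅

S ∉ T[0,4] ⇒ NO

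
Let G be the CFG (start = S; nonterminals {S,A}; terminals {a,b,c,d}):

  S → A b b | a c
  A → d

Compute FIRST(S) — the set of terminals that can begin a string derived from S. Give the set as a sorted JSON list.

FIRST iteration:
[1]
  A via A→d: +{d}
  S via S→A b b: +{d}
  S via S→a c: +{a}
  FIRST(S)={a,d}  FIRST(A)={d}
[2] (stable)
  FIRST(S)={a,d}  FIRST(A)={d}

FIRST(S) = ["a", "d"]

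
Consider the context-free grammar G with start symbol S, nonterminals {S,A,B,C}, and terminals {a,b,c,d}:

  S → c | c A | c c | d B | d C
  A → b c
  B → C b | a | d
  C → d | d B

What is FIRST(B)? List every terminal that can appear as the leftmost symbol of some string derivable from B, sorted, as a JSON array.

FIRST iteration:
pass 1:
  A via A→b c: +{b}
  B via B→a: +{a}
  B via B→d: +{d}
  C via C→d: +{d}
  S via S→c: +{c}
  S via S→d B: +{d}
  FIRST(S)={c,d}  FIRST(A)={b}  FIRST(B)={a,d}  FIRST(C)={d}
pass 2: (no change)
  FIRST(S)={c,d}  FIRST(A)={b}  FIRST(B)={a,d}  FIRST(C)={d}

FIRST(B) = ["a", "d"]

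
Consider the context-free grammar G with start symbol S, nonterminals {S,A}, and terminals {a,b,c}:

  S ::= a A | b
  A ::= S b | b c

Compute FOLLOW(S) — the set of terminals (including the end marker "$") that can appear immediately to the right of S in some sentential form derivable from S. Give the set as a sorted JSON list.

FIRST sets, iterate to fixpoint:
round 1:
  A via A→b c: +{b}
  S via S→a A: +{a}
  S via S→b: +{b}
  FIRST(S)={a,b}  FIRST(A)={b}
round 2:
  A via A→S b: +{a}
  FIRST(S)={a,b}  FIRST(A)={a,b}
round 3: (stable)
  FIRST(S)={a,b}  FIRST(A)={a,b}

Compute FOLLOW by fixpoint:
initialize: $ ∈ FOLLOW(S)
round 1:
  A→S b: FOLLOW(S) ⊇ FIRST(b) = {b}; new: +{b}
  S→a A: FOLLOW(A) ⊇ FOLLOW(S) ⊇ {$,b}; new: +{$,b}
  FOLLOW(S)={$,b}  FOLLOW(A)={$,b}
round 2: (no change)
  FOLLOW(S)={$,b}  FOLLOW(A)={$,b}

FOLLOW(S) = ["$", "b"]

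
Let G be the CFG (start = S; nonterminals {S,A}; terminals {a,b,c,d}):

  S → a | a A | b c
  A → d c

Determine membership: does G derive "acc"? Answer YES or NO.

Convert to CNF:
  S -> T2 A | T3 T1 | a
  A -> T0 T1
  T0 -> d
  T1 -> c
  T2 -> a
  T3 -> b

CYK table (by increasing span):
  [0..0]={S,T2}  "a"  orig:{S}
  [1..1]={T1}  "c"  orig:{}
  [2..2]={T1}  "c"  orig:{}
  [0..1]=∅  "ac"
  [1..2]=∅  "cc"
  [0..2]=∅  "acc"

S ∉ T[0,2] ⇒ NO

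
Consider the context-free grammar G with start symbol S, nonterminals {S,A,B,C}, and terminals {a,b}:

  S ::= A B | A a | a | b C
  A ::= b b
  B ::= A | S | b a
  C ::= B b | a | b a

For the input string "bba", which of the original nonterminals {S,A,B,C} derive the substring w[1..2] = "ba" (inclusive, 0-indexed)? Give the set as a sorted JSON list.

CNF form of G:
  S -> A B | A T1 | T0 C | a
  A -> T0 T0
  B -> A B | A T1 | T0 C | T0 T0 | T0 T1 | a
  C -> B T0 | T0 T1 | a
  T0 -> b
  T1 -> a

Fill CYK table bottom-up, restricted to cells inside w[1..2]:
  cell(1,1) b: {T0}  orig:{}
  cell(2,2) a: {B,C,S,T1}  orig:{B,C,S}
  cell(1,2) ba: {B,C,S}

Original NTs in T[1,2] deriving "ba": ["B", "C", "S"]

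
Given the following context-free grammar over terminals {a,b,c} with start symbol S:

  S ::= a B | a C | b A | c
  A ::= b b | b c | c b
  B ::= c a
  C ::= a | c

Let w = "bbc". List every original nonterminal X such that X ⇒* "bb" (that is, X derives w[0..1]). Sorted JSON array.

Convert to CNF:
  S -> T0 A | T2 B | T2 C | c
  A -> T0 T0 | T0 T1 | T1 T0
  B -> T1 T2
  C -> a | c
  T0 -> b
  T1 -> c
  T2 -> a

CYK fill — only the sub-triangle for w[0..1]:
  [0..0]={T0}  "b"  orig:{}
  [1..1]={T0}  "b"  orig:{}
  [0..1]={A}  "bb"

Original NTs in T[0,1] deriving "bb": ["A"]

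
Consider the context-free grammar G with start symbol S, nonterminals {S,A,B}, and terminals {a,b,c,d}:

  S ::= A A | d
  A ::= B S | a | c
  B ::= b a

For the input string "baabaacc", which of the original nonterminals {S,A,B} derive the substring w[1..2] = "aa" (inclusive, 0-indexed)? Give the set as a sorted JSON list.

CNF form of G:
  S -> A A | d
  A -> B S | a | c
  B -> T0 T1
  T0 -> b
  T1 -> a

Fill CYK table bottom-up (cells [i..j] with 1 ≤ i ≤ j ≤ 2 only):
  cell(1,1) a: {A,T1}  orig:{A}
  cell(2,2) a: {A,T1}  orig:{A}
  cell(1,2) aa: {S}

Original NTs in T[1,2] deriving "aa": ["S"]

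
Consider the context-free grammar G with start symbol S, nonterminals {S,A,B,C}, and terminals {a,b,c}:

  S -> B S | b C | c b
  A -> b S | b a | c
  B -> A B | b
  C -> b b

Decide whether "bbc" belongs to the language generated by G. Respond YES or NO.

CNF form of G:
  S -> B S | T0 C | T2 T0
  A -> T0 S | T0 T1 | c
  B -> A B | b
  C -> T0 T0
  T0 -> b
  T1 -> a
  T2 -> c

CYK fill:
  cell(0,0) b: {B,T0}  orig:{B}
  cell(1,1) b: {B,T0}  orig:{B}
  cell(2,2) c: {A,T2}  orig:{A}
  cell(0,1) bb: {C}
  cell(1,2) bc: ∅
  cell(0,2) bbc: ∅

S ∉ T[0,2] ⇒ NO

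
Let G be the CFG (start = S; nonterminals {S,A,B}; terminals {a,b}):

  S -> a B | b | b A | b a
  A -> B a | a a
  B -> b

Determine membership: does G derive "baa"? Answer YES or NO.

CNF form of G:
  S -> T0 B | T1 A | T1 T0 | b
  A -> B T0 | T0 T0
  B -> b
  T0 -> a
  T1 -> b

CYK fill:
  cell(0,0) b: {B,S,T1}  orig:{B,S}
  cell(1,1) a: {T0}  orig:{}
  cell(2,2) a: {T0}  orig:{}
  cell(0,1) ba: {A,S}
  cell(1,2) aa: {A}
  cell(0,2) baa: {S}

S ∈ T[0,2] ⇒ YES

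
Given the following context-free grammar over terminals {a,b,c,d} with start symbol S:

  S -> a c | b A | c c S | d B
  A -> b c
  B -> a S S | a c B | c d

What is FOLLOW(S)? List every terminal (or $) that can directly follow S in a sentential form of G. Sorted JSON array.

FIRST sets, iterate to fixpoint:
round 1:
  A via A→b c: +{b}
  B via B→a S S: +{a}
  B via B→c d: +{c}
  S via S→a c: +{a}
  S via S→b A: +{b}
  S via S→c c S: +{c}
  S via S→d B: +{d}
  FIRST[S]={a,b,c,d}  FIRST[A]={b}  FIRST[B]={a,c}
round 2: (stable)
  FIRST[S]={a,b,c,d}  FIRST[A]={b}  FIRST[B]={a,c}

FOLLOW sets:
initialize: $ ∈ FOLLOW(S)
[1]
  B→a S S: FOLLOW(S) ⊇ FIRST(S) = {a,b,c,d}; new: +{a,b,c,d}
  S→b A: FOLLOW(A) ⊇ FOLLOW(S) ⊇ {$,a,b,c,d}; new: +{$,a,b,c,d}
  S→d B: FOLLOW(B) ⊇ FOLLOW(S) ⊇ {$,a,b,c,d}; new: +{$,a,b,c,d}
  FOLLOW(S)={$,a,b,c,d}  FOLLOW(A)={$,a,b,c,d}  FOLLOW(B)={$,a,b,c,d}
[2] — fixpoint
  FOLLOW(S)={$,a,b,c,d}  FOLLOW(A)={$,a,b,c,d}  FOLLOW(B)={$,a,b,c,d}

FOLLOW(S) = ["$", "a", "b", "c", "d"]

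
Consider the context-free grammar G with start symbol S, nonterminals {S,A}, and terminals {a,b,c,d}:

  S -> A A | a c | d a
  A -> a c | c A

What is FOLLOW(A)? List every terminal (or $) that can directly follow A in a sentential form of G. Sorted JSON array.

FIRST sets, iterate to fixpoint:
iter 1:
  A via A→a c: +{a}
  A via A→c A: +{c}
  S via S→A A: +{a,c}
  S via S→d a: +{d}
  S: {a,c,d}  A: {a,c}
iter 2: (no change)
  S: {a,c,d}  A: {a,c}

FOLLOW sets:
initialize: $ ∈ FOLLOW(S)
iter 1:
  S→A A: FOLLOW(A) ⊇ FIRST(A) = {a,c}; new: +{a,c}
  S→A A: FOLLOW(A) ⊇ FOLLOW(S) ⊇ {$}; new: +{$}
  FOLLOW(S)={$}  FOLLOW(A)={$,a,c}
iter 2: done
  FOLLOW(S)={$}  FOLLOW(A)={$,a,c}

FOLLOW(A) = ["$", "a", "c"]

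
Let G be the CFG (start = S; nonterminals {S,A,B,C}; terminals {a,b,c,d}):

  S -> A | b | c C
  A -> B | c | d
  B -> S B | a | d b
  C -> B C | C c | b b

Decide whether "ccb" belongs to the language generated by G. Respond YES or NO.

Convert to CNF:
  S -> S B | T0 T1 | T2 C | a | b | c | d
  A -> S B | T0 T1 | a | c | d
  B -> S B | T0 T1 | a
  C -> B C | C T2 | T1 T1
  T0 -> d
  T1 -> b
  T2 -> c

CYK fill:
  cell(0,0) c: {A,S,T2}  orig:{A,S}
  cell(1,1) c: {A,S,T2}  orig:{A,S}
  cell(2,2) b: {S,T1}  orig:{S}
  cell(0,1) cc: ∅
  cell(1,2) cb: ∅
  cell(0,2) ccb: ∅

S ∉ T[0,2] ⇒ NO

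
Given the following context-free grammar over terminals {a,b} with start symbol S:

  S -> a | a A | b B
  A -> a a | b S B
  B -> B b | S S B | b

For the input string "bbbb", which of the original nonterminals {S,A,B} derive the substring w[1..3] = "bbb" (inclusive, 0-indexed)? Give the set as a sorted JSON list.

CNF form of G:
  S -> T0 A | T1 B | a
  A -> T0 T0 | T1 X2
  B -> B T1 | S X3 | b
  T0 -> a
  T1 -> b
  X2 -> S B
  X3 -> S B

CYK fill — only the sub-triangle for w[1..3]:
  cell(1,1) b: {B,T1}  orig:{B}
  cell(2,2) b: {B,T1}  orig:{B}
  cell(3,3) b: {B,T1}  orig:{B}
  cell(1,2) bb: {B,S}
  cell(2,3) bb: {B,S}
  cell(1,3) bbb: {B,S,X2,X3}  orig:{B,S}

Original NTs in T[1,3] deriving "bbb": ["B", "S"]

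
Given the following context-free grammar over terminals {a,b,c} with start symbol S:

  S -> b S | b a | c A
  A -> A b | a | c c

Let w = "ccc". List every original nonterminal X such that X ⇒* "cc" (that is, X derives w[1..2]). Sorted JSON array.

Convert to CNF:
  S -> T0 S | T0 T2 | T1 A
  A -> A T0 | T1 T1 | a
  T0 -> b
  T1 -> c
  T2 -> a

CYK table (by increasing span) (cells [i..j] with 1 ≤ i ≤ j ≤ 2 only):
  T[1,1] 'c' = {T1}  orig:{}
  T[2,2] 'c' = {T1}  orig:{}
  T[1,2] 'cc' = {A}

Original NTs in T[1,2] deriving "cc": ["A"]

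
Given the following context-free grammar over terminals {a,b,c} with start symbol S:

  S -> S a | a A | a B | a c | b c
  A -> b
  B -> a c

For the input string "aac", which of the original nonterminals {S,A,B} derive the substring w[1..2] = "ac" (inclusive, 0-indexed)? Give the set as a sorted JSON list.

Convert to CNF:
  S -> S T0 | T0 A | T0 B | T0 T1 | T2 T1
  A -> b
  B -> T0 T1
  T0 -> a
  T1 -> c
  T2 -> b

CYK table (by increasing span) — only the sub-triangle for w[1..2]:
  T[1,1] 'a' = {T0}  orig:{}
  T[2,2] 'c' = {T1}  orig:{}
  T[1,2] 'ac' = {B,S}

Original NTs in T[1,2] deriving "ac": ["B", "S"]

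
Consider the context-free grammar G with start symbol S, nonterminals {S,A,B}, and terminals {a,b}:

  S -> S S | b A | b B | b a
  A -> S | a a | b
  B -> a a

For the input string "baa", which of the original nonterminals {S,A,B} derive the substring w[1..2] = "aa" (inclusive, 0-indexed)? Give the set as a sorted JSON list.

Convert to CNF:
  S -> S S | T1 A | T1 B | T1 T0
  A -> S S | T0 T0 | T1 A | T1 B | T1 T0 | b
  B -> T0 T0
  T0 -> a
  T1 -> b

CYK fill, restricted to cells inside w[1..2]:
  cell(1,1) a: {T0}  orig:{}
  cell(2,2) a: {T0}  orig:{}
  cell(1,2) aa: {A,B}

Original NTs in T[1,2] deriving "aa": ["A", "B"]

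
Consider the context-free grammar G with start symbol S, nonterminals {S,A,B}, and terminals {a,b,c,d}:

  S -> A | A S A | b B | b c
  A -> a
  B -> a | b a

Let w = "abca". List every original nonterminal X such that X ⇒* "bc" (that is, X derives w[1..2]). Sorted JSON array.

Convert to CNF:
  S -> A X3 | T0 B | T0 T2 | a
  A -> a
  B -> T0 T1 | a
  T0 -> b
  T1 -> a
  T2 -> c
  X3 -> S A

Fill CYK table bottom-up — only the sub-triangle for w[1..2]:
  [1..1]={T0}  "b"  orig:{}
  [2..2]={T2}  "c"  orig:{}
  [1..2]={S}  "bc"

Original NTs in T[1,2] deriving "bc": ["S"]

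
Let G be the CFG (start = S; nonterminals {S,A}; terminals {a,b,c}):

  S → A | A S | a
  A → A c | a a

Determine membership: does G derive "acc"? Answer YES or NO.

Convert to CNF:
  S -> A S | A T0 | T1 T1 | a
  A -> A T0 | T1 T1
  T0 -> c
  T1 -> a

CYK table (by increasing span):
  [0..0]={S,T1}  "a"  orig:{S}
  [1..1]={T0}  "c"  orig:{}
  [2..2]={T0}  "c"  orig:{}
  [0..1]=∅  "ac"
  [1..2]=∅  "cc"
  [0..2]=∅  "acc"

S ∉ T[0,2] ⇒ NO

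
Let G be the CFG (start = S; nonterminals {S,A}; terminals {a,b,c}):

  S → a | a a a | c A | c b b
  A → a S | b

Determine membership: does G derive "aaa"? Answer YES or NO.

Convert to CNF:
  S -> T0 X3 | T1 A | T1 X4 | a
  A -> T0 S | b
  T0 -> a
  T1 -> c
  T2 -> b
  X3 -> T0 T0
  X4 -> T2 T2

CYK table (by increasing span):
  T[0,0] 'a' = {S,T0}  orig:{S}
  T[1,1] 'a' = {S,T0}  orig:{S}
  T[2,2] 'a' = {S,T0}  orig:{S}
  T[0,1] 'aa' = {A,X3}  orig:{A}
  T[1,2] 'aa' = {A,X3}  orig:{A}
  T[0,2] 'aaa' = {S}

S ∈ T[0,2] ⇒ YES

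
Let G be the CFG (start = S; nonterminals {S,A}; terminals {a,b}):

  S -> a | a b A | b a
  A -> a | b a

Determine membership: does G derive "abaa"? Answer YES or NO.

Convert to CNF:
  S -> T0 T1 | T1 X2 | a
  A -> T0 T1 | a
  T0 -> b
  T1 -> a
  X2 -> T0 A

CYK table (by increasing span):
  cell(0,0) a: {A,S,T1}  orig:{A,S}
  cell(1,1) b: {T0}  orig:{}
  cell(2,2) a: {A,S,T1}  orig:{A,S}
  cell(3,3) a: {A,S,T1}  orig:{A,S}
  cell(0,1) ab: ∅
  cell(1,2) ba: {A,S,X2}  orig:{A,S}
  cell(2,3) aa: ∅
  cell(0,2) aba: {S}
  cell(1,3) baa: ∅
  cell(0,3) abaa: ∅

S ∉ T[0,3] ⇒ NO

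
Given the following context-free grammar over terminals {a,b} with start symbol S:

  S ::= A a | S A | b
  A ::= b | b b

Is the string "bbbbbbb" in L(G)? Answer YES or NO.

CNF form of G:
  S -> A T1 | S A | b
  A -> T0 T0 | b
  T0 -> b
  T1 -> a

CYK fill:
  [0..0]={A,S,T0}  "b"  orig:{A,S}
  [1..1]={A,S,T0}  "b"  orig:{A,S}
  [2..2]={A,S,T0}  "b"  orig:{A,S}
  [3..3]={A,S,T0}  "b"  orig:{A,S}
  [4..4]={A,S,T0}  "b"  orig:{A,S}
  [5..5]={A,S,T0}  "b"  orig:{A,S}
  [6..6]={A,S,T0}  "b"  orig:{A,S}
  [0..1]={A,S}  "bb"
  [1..2]={A,S}  "bb"
  [2..3]={A,S}  "bb"
  [3..4]={A,S}  "bb"
  [4..5]={A,S}  "bb"
  [5..6]={A,S}  "bb"
  [0..2]={S}  "bbb"
  [1..3]={S}  "bbb"
  [2..4]={S}  "bbb"
  [3..5]={S}  "bbb"
  [4..6]={S}  "bbb"
  [0..3]={S}  "bbbb"
  [1..4]={S}  "bbbb"
  [2..5]={S}  "bbbb"
  [3..6]={S}  "bbbb"
  [0..4]={S}  "bbbbb"
  [1..5]={S}  "bbbbb"
  [2..6]={S}  "bbbbb"
  [0..5]={S}  "bbbbbb"
  [1..6]={S}  "bbbbbb"
  [0..6]={S}  "bbbbbbb"

S ∈ T[0,6] ⇒ YES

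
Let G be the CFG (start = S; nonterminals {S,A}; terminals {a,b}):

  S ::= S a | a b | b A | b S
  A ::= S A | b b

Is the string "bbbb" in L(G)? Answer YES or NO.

Convert to CNF:
  S -> S T1 | T0 A | T0 S | T1 T0
  A -> S A | T0 T0
  T0 -> b
  T1 -> a

Fill CYK table bottom-up:
  cell(0,0) b: {T0}  orig:{}
  cell(1,1) b: {T0}  orig:{}
  cell(2,2) b: {T0}  orig:{}
  cell(3,3) b: {T0}  orig:{}
  cell(0,1) bb: {A}
  cell(1,2) bb: {A}
  cell(2,3) bb: {A}
  cell(0,2) bbb: {S}
  cell(1,3) bbb: {S}
  cell(0,3) bbbb: {S}

S ∈ T[0,3] ⇒ YES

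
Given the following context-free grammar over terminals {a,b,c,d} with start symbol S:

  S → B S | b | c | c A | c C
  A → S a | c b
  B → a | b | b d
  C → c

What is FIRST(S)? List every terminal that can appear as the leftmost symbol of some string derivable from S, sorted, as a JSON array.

Compute FIRST by fixpoint:
[1]
  A via A→c b: +{c}
  B via B→a: +{a}
  B via B→b: +{b}
  C via C→c: +{c}
  S via S→B S: +{a,b}
  S via S→c: +{c}
  FIRST[S]={a,b,c}  FIRST[A]={c}  FIRST[B]={a,b}  FIRST[C]={c}
[2]
  A via A→S a: +{a,b}
  FIRST[S]={a,b,c}  FIRST[A]={a,b,c}  FIRST[B]={a,b}  FIRST[C]={c}
[3] (stable)
  FIRST[S]={a,b,c}  FIRST[A]={a,b,c}  FIRST[B]={a,b}  FIRST[C]={c}

FIRST(S) = ["a", "b", "c"]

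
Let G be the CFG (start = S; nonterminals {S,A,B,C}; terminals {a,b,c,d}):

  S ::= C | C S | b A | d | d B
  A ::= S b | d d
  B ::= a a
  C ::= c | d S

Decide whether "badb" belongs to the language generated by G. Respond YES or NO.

Convert to CNF:
  S -> C S | T0 A | T1 B | T1 S | c | d
  A -> S T0 | T1 T1
  B -> T2 T2
  C -> T1 S | c
  T0 -> b
  T1 -> d
  T2 -> a

CYK table (by increasing span):
  T[0,0] 'b' = {T0}  orig:{}
  T[1,1] 'a' = {T2}  orig:{}
  T[2,2] 'd' = {S,T1}  orig:{S}
  T[3,3] 'b' = {T0}  orig:{}
  T[0,1] 'ba' = ∅
  T[1,2] 'ad' = ∅
  T[2,3] 'db' = {A}
  T[0,2] 'bad' = ∅
  T[1,3] 'adb' = ∅
  T[0,3] 'badb' = ∅

S ∉ T[0,3] ⇒ NO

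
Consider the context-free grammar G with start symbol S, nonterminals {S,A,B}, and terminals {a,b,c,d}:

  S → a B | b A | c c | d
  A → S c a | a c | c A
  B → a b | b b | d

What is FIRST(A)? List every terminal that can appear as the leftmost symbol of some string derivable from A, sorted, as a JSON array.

Compute FIRST by fixpoint:
iter 1:
  A via A→a c: +{a}
  A via A→c A: +{c}
  B via B→a b: +{a}
  B via B→b b: +{b}
  B via B→d: +{d}
  S via S→a B: +{a}
  S via S→b A: +{b}
  S via S→c c: +{c}
  S via S→d: +{d}
  FIRST(S)={a,b,c,d}  FIRST(A)={a,c}  FIRST(B)={a,b,d}
iter 2:
  A via A→S c a: +{b,d}
  FIRST(S)={a,b,c,d}  FIRST(A)={a,b,c,d}  FIRST(B)={a,b,d}
iter 3: — fixpoint
  FIRST(S)={a,b,c,d}  FIRST(A)={a,b,c,d}  FIRST(B)={a,b,d}

FIRST(A) = ["a", "b", "c", "d"]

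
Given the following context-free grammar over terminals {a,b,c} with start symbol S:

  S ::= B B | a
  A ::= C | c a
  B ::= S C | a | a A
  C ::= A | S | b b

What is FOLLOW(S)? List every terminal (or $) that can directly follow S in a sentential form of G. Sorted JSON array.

FIRST sets, iterate to fixpoint:
[1]
  A via A→c a: +{c}
  B via B→a: +{a}
  C via C→A: +{c}
  C via C→b b: +{b}
  S via S→B B: +{a}
  FIRST[S]={a}  FIRST[A]={c}  FIRST[B]={a}  FIRST[C]={b,c}
[2]
  A via A→C: +{b}
  C via C→S: +{a}
  FIRST[S]={a}  FIRST[A]={b,c}  FIRST[B]={a}  FIRST[C]={a,b,c}
[3]
  A via A→C: +{a}
  FIRST[S]={a}  FIRST[A]={a,b,c}  FIRST[B]={a}  FIRST[C]={a,b,c}
[4] done
  FIRST[S]={a}  FIRST[A]={a,b,c}  FIRST[B]={a}  FIRST[C]={a,b,c}

FOLLOW iteration:
FOLLOW(S) := {$}
[1]
  B→S C: FOLLOW(S) ⊇ FIRST(C) = {a,b,c}; new: +{a,b,c}
  S→B B: FOLLOW(B) ⊇ FIRST(B) = {a}; new: +{a}
  S→B B: FOLLOW(B) ⊇ FOLLOW(S) ⊇ {$,a,b,c}; new: +{$,b,c}
  FOLLOW[S]={$,a,b,c}  FOLLOW[A]={}  FOLLOW[B]={$,a,b,c}  FOLLOW[C]={}
[2]
  B→S C: FOLLOW(C) ⊇ FOLLOW(B) ⊇ {$,a,b,c}; new: +{$,a,b,c}
  B→a A: FOLLOW(A) ⊇ FOLLOW(B) ⊇ {$,a,b,c}; new: +{$,a,b,c}
  FOLLOW[S]={$,a,b,c}  FOLLOW[A]={$,a,b,c}  FOLLOW[B]={$,a,b,c}  FOLLOW[C]={$,a,b,c}
[3] (stable)
  FOLLOW[S]={$,a,b,c}  FOLLOW[A]={$,a,b,c}  FOLLOW[B]={$,a,b,c}  FOLLOW[C]={$,a,b,c}

FOLLOW(S) = ["$", "a", "b", "c"]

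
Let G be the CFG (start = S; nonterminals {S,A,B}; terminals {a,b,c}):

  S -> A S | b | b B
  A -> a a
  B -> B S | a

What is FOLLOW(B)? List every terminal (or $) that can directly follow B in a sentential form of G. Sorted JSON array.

FIRST iteration:
iter 1:
  A via A→a a: +{a}
  B via B→a: +{a}
  S via S→A S: +{a}
  S via S→b: +{b}
  S: {a,b}  A: {a}  B: {a}
iter 2: (no change)
  S: {a,b}  A: {a}  B: {a}

FOLLOW iteration:
FOLLOW(S) := {$}
round 1:
  B→B S: FOLLOW(B) ⊇ FIRST(S) = {a,b}; new: +{a,b}
  B→B S: FOLLOW(S) ⊇ FOLLOW(B) ⊇ {a,b}; new: +{a,b}
  S→A S: FOLLOW(A) ⊇ FIRST(S) = {a,b}; new: +{a,b}
  S→b B: FOLLOW(B) ⊇ FOLLOW(S) ⊇ {$,a,b}; new: +{$}
  S: {$,a,b}  A: {a,b}  B: {$,a,b}
round 2: (stable)
  S: {$,a,b}  A: {a,b}  B: {$,a,b}

FOLLOW(B) = ["$", "a", "b"]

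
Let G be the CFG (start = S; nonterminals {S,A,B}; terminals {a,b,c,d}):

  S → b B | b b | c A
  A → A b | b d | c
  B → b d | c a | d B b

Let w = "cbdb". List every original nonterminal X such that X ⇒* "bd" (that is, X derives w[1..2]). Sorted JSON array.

CNF form of G:
  S -> T0 B | T0 T0 | T2 A
  A -> A T0 | T0 T1 | c
  B -> T0 T1 | T1 X4 | T2 T3
  T0 -> b
  T1 -> d
  T2 -> c
  T3 -> a
  X4 -> B T0

CYK table (by increasing span) — only the sub-triangle for w[1..2]:
  T[1,1] 'b' = {T0}  orig:{}
  T[2,2] 'd' = {T1}  orig:{}
  T[1,2] 'bd' = {A,B}

Original NTs in T[1,2] deriving "bd": ["A", "B"]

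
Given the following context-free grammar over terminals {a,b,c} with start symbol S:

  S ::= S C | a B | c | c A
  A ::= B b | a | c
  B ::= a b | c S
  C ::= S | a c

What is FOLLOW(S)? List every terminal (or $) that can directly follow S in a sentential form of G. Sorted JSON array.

FIRST iteration:
iter 1:
  A via A→a: +{a}
  A via A→c: +{c}
  B via B→a b: +{a}
  B via B→c S: +{c}
  C via C→a c: +{a}
  S via S→a B: +{a}
  S via S→c: +{c}
  S: {a,c}  A: {a,c}  B: {a,c}  C: {a}
iter 2:
  C via C→S: +{c}
  S: {a,c}  A: {a,c}  B: {a,c}  C: {a,c}
iter 3: done
  S: {a,c}  A: {a,c}  B: {a,c}  C: {a,c}

Compute FOLLOW by fixpoint:
seed FOLLOW(S) with $
iter 1:
  A→B b: FOLLOW(B) ⊇ FIRST(b) = {b}; new: +{b}
  B→c S: FOLLOW(S) ⊇ FOLLOW(B) ⊇ {b}; new: +{b}
  S→S C: FOLLOW(S) ⊇ FIRST(C) = {a,c}; new: +{a,c}
  S→S C: FOLLOW(C) ⊇ FOLLOW(S) ⊇ {$,a,b,c}; new: +{$,a,b,c}
  S→a B: FOLLOW(B) ⊇ FOLLOW(S) ⊇ {$,a,b,c}; new: +{$,a,c}
  S→c A: FOLLOW(A) ⊇ FOLLOW(S) ⊇ {$,a,b,c}; new: +{$,a,b,c}
  FOLLOW(S)={$,a,b,c}  FOLLOW(A)={$,a,b,c}  FOLLOW(B)={$,a,b,c}  FOLLOW(C)={$,a,b,c}
iter 2: done
  FOLLOW(S)={$,a,b,c}  FOLLOW(A)={$,a,b,c}  FOLLOW(B)={$,a,b,c}  FOLLOW(C)={$,a,b,c}

FOLLOW(S) = ["$", "a", "b", "c"]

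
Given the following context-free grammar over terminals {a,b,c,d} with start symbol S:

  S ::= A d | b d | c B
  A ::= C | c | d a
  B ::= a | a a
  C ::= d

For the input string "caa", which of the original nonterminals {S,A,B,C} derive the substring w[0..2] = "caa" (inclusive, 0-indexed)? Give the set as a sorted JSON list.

CNF form of G:
  S -> A T0 | T2 T0 | T3 B
  A -> T0 T1 | c | d
  B -> T1 T1 | a
  C -> d
  T0 -> d
  T1 -> a
  T2 -> b
  T3 -> c

CYK table (by increasing span) (cells [i..j] with 0 ≤ i ≤ j ≤ 2 only):
  T[0,0] 'c' = {A,T3}  orig:{A}
  T[1,1] 'a' = {B,T1}  orig:{B}
  T[2,2] 'a' = {B,T1}  orig:{B}
  T[0,1] 'ca' = {S}
  T[1,2] 'aa' = {B}
  T[0,2] 'caa' = {S}

Original NTs in T[0,2] deriving "caa": ["S"]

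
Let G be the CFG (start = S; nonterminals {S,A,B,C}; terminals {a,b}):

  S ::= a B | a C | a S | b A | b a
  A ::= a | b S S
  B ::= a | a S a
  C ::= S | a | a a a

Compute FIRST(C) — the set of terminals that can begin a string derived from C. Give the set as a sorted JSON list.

FIRST iteration:
pass 1:
  A via A→a: +{a}
  A via A→b S S: +{b}
  B via B→a: +{a}
  C via C→a: +{a}
  S via S→a B: +{a}
  S via S→b A: +{b}
  S: {a,b}  A: {a,b}  B: {a}  C: {a}
pass 2:
  C via C→S: +{b}
  S: {a,b}  A: {a,b}  B: {a}  C: {a,b}
pass 3: (stable)
  S: {a,b}  A: {a,b}  B: {a}  C: {a,b}

FIRST(C) = ["a", "b"]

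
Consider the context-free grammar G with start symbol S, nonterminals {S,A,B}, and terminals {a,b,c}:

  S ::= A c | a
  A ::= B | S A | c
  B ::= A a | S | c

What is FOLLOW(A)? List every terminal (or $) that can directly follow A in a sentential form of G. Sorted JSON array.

FIRST iteration:
pass 1:
  A via A→c: +{c}
  B via B→A a: +{c}
  S via S→A c: +{c}
  S via S→a: +{a}
  FIRST[S]={a,c}  FIRST[A]={c}  FIRST[B]={c}
pass 2:
  A via A→S A: +{a}
  B via B→A a: +{a}
  FIRST[S]={a,c}  FIRST[A]={a,c}  FIRST[B]={a,c}
pass 3: (no change)
  FIRST[S]={a,c}  FIRST[A]={a,c}  FIRST[B]={a,c}

Compute FOLLOW by fixpoint:
seed FOLLOW(S) with $
round 1:
  A→S A: FOLLOW(S) ⊇ FIRST(A) = {a,c}; new: +{a,c}
  B→A a: FOLLOW(A) ⊇ FIRST(a) = {a}; new: +{a}
  S→A c: FOLLOW(A) ⊇ FIRST(c) = {c}; new: +{c}
  FOLLOW(S)={$,a,c}  FOLLOW(A)={a,c}  FOLLOW(B)={}
round 2:
  A→B: FOLLOW(B) ⊇ FOLLOW(A) ⊇ {a,c}; new: +{a,c}
  FOLLOW(S)={$,a,c}  FOLLOW(A)={a,c}  FOLLOW(B)={a,c}
round 3: done
  FOLLOW(S)={$,a,c}  FOLLOW(A)={a,c}  FOLLOW(B)={a,c}

FOLLOW(A) = ["a", "c"]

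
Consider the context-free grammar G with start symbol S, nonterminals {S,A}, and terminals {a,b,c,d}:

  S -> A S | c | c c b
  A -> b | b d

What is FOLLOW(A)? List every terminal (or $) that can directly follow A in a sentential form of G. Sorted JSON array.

FIRST sets, iterate to fixpoint:
pass 1:
  A via A→b: +{b}
  S via S→A S: +{b}
  S via S→c: +{c}
  FIRST[S]={b,c}  FIRST[A]={b}
pass 2: done
  FIRST[S]={b,c}  FIRST[A]={b}

FOLLOW iteration:
initialize: $ ∈ FOLLOW(S)
[1]
  S→A S: FOLLOW(A) ⊇ FIRST(S) = {b,c}; new: +{b,c}
  FOLLOW[S]={$}  FOLLOW[A]={b,c}
[2] (no change)
  FOLLOW[S]={$}  FOLLOW[A]={b,c}

FOLLOW(A) = ["b", "c"]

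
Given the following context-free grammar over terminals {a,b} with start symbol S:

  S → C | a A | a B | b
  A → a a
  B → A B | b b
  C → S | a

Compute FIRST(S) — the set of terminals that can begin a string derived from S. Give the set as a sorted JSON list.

FIRST sets, iterate to fixpoint:
round 1:
  A via A→a a: +{a}
  B via B→A B: +{a}
  B via B→b b: +{b}
  C via C→a: +{a}
  S via S→C: +{a}
  S via S→b: +{b}
  S: {a,b}  A: {a}  B: {a,b}  C: {a}
round 2:
  C via C→S: +{b}
  S: {a,b}  A: {a}  B: {a,b}  C: {a,b}
round 3: (stable)
  S: {a,b}  A: {a}  B: {a,b}  C: {a,b}

FIRST(S) = ["a", "b"]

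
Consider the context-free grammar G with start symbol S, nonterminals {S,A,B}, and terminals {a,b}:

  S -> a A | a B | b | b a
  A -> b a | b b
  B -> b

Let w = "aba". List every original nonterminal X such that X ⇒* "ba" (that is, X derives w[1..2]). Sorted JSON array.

CNF form of G:
  S -> T0 T1 | T1 A | T1 B | b
  A -> T0 T0 | T0 T1
  B -> b
  T0 -> b
  T1 -> a

Fill CYK table bottom-up, restricted to cells inside w[1..2]:
  T[1,1] 'b' = {B,S,T0}  orig:{B,S}
  T[2,2] 'a' = {T1}  orig:{}
  T[1,2] 'ba' = {A,S}

Original NTs in T[1,2] deriving "ba": ["A", "S"]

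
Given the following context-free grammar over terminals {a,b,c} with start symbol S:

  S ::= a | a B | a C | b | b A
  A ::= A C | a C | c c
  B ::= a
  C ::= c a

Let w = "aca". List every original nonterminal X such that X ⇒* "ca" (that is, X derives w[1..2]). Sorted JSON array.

CNF form of G:
  S -> T0 B | T0 C | T2 A | a | b
  A -> A C | T0 C | T1 T1
  B -> a
  C -> T1 T0
  T0 -> a
  T1 -> c
  T2 -> b

Fill CYK table bottom-up (cells [i..j] with 1 ≤ i ≤ j ≤ 2 only):
  T[1,1] 'c' = {T1}  orig:{}
  T[2,2] 'a' = {B,S,T0}  orig:{B,S}
  T[1,2] 'ca' = {C}

Original NTs in T[1,2] deriving "ca": ["C"]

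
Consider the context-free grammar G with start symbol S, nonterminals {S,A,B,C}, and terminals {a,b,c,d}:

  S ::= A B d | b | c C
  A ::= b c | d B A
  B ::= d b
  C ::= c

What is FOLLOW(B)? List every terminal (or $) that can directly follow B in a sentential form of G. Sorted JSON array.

FIRST iteration:
pass 1:
  A via A→b c: +{b}
  A via A→d B A: +{d}
  B via B→d b: +{d}
  C via C→c: +{c}
  S via S→A B d: +{b,d}
  S via S→c C: +{c}
  S: {b,c,d}  A: {b,d}  B: {d}  C: {c}
pass 2: (no change)
  S: {b,c,d}  A: {b,d}  B: {d}  C: {c}

FOLLOW iteration:
seed FOLLOW(S) with $
pass 1:
  A→d B A: FOLLOW(B) ⊇ FIRST(A) = {b,d}; new: +{b,d}
  S→A B d: FOLLOW(A) ⊇ FIRST(B) = {d}; new: +{d}
  S→c C: FOLLOW(C) ⊇ FOLLOW(S) ⊇ {$}; new: +{$}
  S: {$}  A: {d}  B: {b,d}  C: {$}
pass 2: done
  S: {$}  A: {d}  B: {b,d}  C: {$}

FOLLOW(B) = ["b", "d"]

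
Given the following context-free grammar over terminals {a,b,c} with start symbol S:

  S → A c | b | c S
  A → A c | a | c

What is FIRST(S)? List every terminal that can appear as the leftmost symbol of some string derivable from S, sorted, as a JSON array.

FIRST iteration:
round 1:
  A via A→a: +{a}
  A via A→c: +{c}
  S via S→A c: +{a,c}
  S via S→b: +{b}
  FIRST[S]={a,b,c}  FIRST[A]={a,c}
round 2: done
  FIRST[S]={a,b,c}  FIRST[A]={a,c}

FIRST(S) = ["a", "b", "c"]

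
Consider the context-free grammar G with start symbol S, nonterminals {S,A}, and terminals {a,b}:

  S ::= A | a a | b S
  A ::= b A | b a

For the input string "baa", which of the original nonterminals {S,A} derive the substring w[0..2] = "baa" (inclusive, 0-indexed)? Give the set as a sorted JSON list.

CNF form of G:
  S -> T0 A | T0 S | T0 T1 | T1 T1
  A -> T0 A | T0 T1
  T0 -> b
  T1 -> a

CYK fill, restricted to cells inside w[0..2]:
  T[0,0] 'b' = {T0}  orig:{}
  T[1,1] 'a' = {T1}  orig:{}
  T[2,2] 'a' = {T1}  orig:{}
  T[0,1] 'ba' = {A,S}
  T[1,2] 'aa' = {S}
  T[0,2] 'baa' = {S}

Original NTs in T[0,2] deriving "baa": ["S"]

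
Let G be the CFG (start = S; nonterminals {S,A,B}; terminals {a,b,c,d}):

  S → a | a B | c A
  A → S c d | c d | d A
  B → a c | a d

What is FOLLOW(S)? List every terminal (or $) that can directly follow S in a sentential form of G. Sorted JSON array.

Compute FIRST by fixpoint:
iter 1:
  A via A→c d: +{c}
  A via A→d A: +{d}
  B via B→a c: +{a}
  S via S→a: +{a}
  S via S→c A: +{c}
  FIRST[S]={a,c}  FIRST[A]={c,d}  FIRST[B]={a}
iter 2:
  A via A→S c d: +{a}
  FIRST[S]={a,c}  FIRST[A]={a,c,d}  FIRST[B]={a}
iter 3: (no change)
  FIRST[S]={a,c}  FIRST[A]={a,c,d}  FIRST[B]={a}

FOLLOW sets:
seed FOLLOW(S) with $
pass 1:
  A→S c d: FOLLOW(S) ⊇ FIRST(c) = {c}; new: +{c}
  S→a B: FOLLOW(B) ⊇ FOLLOW(S) ⊇ {$,c}; new: +{$,c}
  S→c A: FOLLOW(A) ⊇ FOLLOW(S) ⊇ {$,c}; new: +{$,c}
  FOLLOW[S]={$,c}  FOLLOW[A]={$,c}  FOLLOW[B]={$,c}
pass 2: (stable)
  FOLLOW[S]={$,c}  FOLLOW[A]={$,c}  FOLLOW[B]={$,c}

FOLLOW(S) = ["$", "c"]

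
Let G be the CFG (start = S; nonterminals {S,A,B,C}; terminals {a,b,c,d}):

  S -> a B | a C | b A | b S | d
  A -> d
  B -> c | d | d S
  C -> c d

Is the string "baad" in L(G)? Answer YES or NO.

Convert to CNF:
  S -> T2 B | T2 C | T3 A | T3 S | d
  A -> d
  B -> T0 S | c | d
  C -> T1 T0
  T0 -> d
  T1 -> c
  T2 -> a
  T3 -> b

Fill CYK table bottom-up:
  T[0,0] 'b' = {T3}  orig:{}
  T[1,1] 'a' = {T2}  orig:{}
  T[2,2] 'a' = {T2}  orig:{}
  T[3,3] 'd' = {A,B,S,T0}  orig:{A,B,S}
  T[0,1] 'ba' = ∅
  T[1,2] 'aa' = ∅
  T[2,3] 'ad' = {S}
  T[0,2] 'baa' = ∅
  T[1,3] 'aad' = ∅
  T[0,3] 'baad' = ∅

S ∉ T[0,3] ⇒ NO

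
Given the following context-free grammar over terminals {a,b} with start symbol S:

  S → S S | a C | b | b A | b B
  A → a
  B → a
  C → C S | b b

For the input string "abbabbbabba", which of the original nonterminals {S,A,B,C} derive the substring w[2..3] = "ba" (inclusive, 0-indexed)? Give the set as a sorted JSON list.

Convert to CNF:
  S -> S S | T0 A | T0 B | T1 C | b
  A -> a
  B -> a
  C -> C S | T0 T0
  T0 -> b
  T1 -> a

CYK fill (cells [i..j] with 2 ≤ i ≤ j ≤ 3 only):
  cell(2,2) b: {S,T0}  orig:{S}
  cell(3,3) a: {A,B,T1}  orig:{A,B}
  cell(2,3) ba: {S}

Original NTs in T[2,3] deriving "ba": ["S"]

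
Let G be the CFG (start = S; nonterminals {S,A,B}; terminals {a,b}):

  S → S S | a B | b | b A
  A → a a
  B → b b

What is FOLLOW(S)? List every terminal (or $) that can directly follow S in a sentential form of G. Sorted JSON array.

Compute FIRST by fixpoint:
round 1:
  A via A→a a: +{a}
  B via B→b b: +{b}
  S via S→a B: +{a}
  S via S→b: +{b}
  S: {a,b}  A: {a}  B: {b}
round 2: (no change)
  S: {a,b}  A: {a}  B: {b}

Compute FOLLOW by fixpoint:
seed FOLLOW(S) with $
iter 1:
  S→S S: FOLLOW(S) ⊇ FIRST(S) = {a,b}; new: +{a,b}
  S→a B: FOLLOW(B) ⊇ FOLLOW(S) ⊇ {$,a,b}; new: +{$,a,b}
  S→b A: FOLLOW(A) ⊇ FOLLOW(S) ⊇ {$,a,b}; new: +{$,a,b}
  S: {$,a,b}  A: {$,a,b}  B: {$,a,b}
iter 2: (no change)
  S: {$,a,b}  A: {$,a,b}  B: {$,a,b}

FOLLOW(S) = ["$", "a", "b"]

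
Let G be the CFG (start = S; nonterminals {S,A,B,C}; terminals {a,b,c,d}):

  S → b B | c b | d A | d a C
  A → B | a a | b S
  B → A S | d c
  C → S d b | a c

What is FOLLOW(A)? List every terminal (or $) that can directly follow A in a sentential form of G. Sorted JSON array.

Compute FIRST by fixpoint:
[1]
  A via A→a a: +{a}
  A via A→b S: +{b}
  B via B→A S: +{a,b}
  B via B→d c: +{d}
  C via C→a c: +{a}
  S via S→b B: +{b}
  S via S→c b: +{c}
  S via S→d A: +{d}
  S: {b,c,d}  A: {a,b}  B: {a,b,d}  C: {a}
[2]
  A via A→B: +{d}
  C via C→S d b: +{b,c,d}
  S: {b,c,d}  A: {a,b,d}  B: {a,b,d}  C: {a,b,c,d}
[3] (no change)
  S: {b,c,d}  A: {a,b,d}  B: {a,b,d}  C: {a,b,c,d}

Compute FOLLOW by fixpoint:
initialize: $ ∈ FOLLOW(S)
pass 1:
  B→A S: FOLLOW(A) ⊇ FIRST(S) = {b,c,d}; new: +{b,c,d}
  C→S d b: FOLLOW(S) ⊇ FIRST(d) = {d}; new: +{d}
  S→b B: FOLLOW(B) ⊇ FOLLOW(S) ⊇ {$,d}; new: +{$,d}
  S→d A: FOLLOW(A) ⊇ FOLLOW(S) ⊇ {$,d}; new: +{$}
  S→d a C: FOLLOW(C) ⊇ FOLLOW(S) ⊇ {$,d}; new: +{$,d}
  S: {$,d}  A: {$,b,c,d}  B: {$,d}  C: {$,d}
pass 2:
  A→B: FOLLOW(B) ⊇ FOLLOW(A) ⊇ {$,b,c,d}; new: +{b,c}
  A→b S: FOLLOW(S) ⊇ FOLLOW(A) ⊇ {$,b,c,d}; new: +{b,c}
  S→d a C: FOLLOW(C) ⊇ FOLLOW(S) ⊇ {$,b,c,d}; new: +{b,c}
  S: {$,b,c,d}  A: {$,b,c,d}  B: {$,b,c,d}  C: {$,b,c,d}
pass 3: (no change)
  S: {$,b,c,d}  A: {$,b,c,d}  B: {$,b,c,d}  C: {$,b,c,d}

FOLLOW(A) = ["$", "b", "c", "d"]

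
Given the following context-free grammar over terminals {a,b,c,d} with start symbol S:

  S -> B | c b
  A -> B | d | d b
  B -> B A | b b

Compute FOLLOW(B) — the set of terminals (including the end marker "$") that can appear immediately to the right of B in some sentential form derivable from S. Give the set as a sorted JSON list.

FIRST iteration:
iter 1:
  A via A→d: +{d}
  B via B→b b: +{b}
  S via S→B: +{b}
  S via S→c b: +{c}
  FIRST(S)={b,c}  FIRST(A)={d}  FIRST(B)={b}
iter 2:
  A via A→B: +{b}
  FIRST(S)={b,c}  FIRST(A)={b,d}  FIRST(B)={b}
iter 3: done
  FIRST(S)={b,c}  FIRST(A)={b,d}  FIRST(B)={b}

FOLLOW sets:
FOLLOW(S) := {$}
pass 1:
  B→B A: FOLLOW(B) ⊇ FIRST(A) = {b,d}; new: +{b,d}
  B→B A: FOLLOW(A) ⊇ FOLLOW(B) ⊇ {b,d}; new: +{b,d}
  S→B: FOLLOW(B) ⊇ FOLLOW(S) ⊇ {$}; new: +{$}
  FOLLOW(S)={$}  FOLLOW(A)={b,d}  FOLLOW(B)={$,b,d}
pass 2:
  B→B A: FOLLOW(A) ⊇ FOLLOW(B) ⊇ {$,b,d}; new: +{$}
  FOLLOW(S)={$}  FOLLOW(A)={$,b,d}  FOLLOW(B)={$,b,d}
pass 3: done
  FOLLOW(S)={$}  FOLLOW(A)={$,b,d}  FOLLOW(B)={$,b,d}

FOLLOW(B) = ["$", "b", "d"]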